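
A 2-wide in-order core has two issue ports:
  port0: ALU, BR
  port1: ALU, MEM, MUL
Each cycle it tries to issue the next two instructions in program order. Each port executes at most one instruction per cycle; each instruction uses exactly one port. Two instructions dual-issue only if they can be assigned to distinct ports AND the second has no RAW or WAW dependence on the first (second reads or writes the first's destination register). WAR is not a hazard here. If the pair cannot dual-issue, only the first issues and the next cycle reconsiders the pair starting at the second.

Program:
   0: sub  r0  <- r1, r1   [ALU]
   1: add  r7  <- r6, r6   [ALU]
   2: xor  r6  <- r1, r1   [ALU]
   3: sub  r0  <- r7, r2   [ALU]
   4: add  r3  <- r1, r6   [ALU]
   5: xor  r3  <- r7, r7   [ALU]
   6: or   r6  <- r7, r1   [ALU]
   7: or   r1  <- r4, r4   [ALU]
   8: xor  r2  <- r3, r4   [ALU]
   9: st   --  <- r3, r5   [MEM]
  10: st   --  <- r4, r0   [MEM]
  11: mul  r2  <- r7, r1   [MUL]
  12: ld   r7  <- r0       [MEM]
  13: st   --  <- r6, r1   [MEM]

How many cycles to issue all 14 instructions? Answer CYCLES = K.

CYCLES = 10

  cy0 -> i0,i1 (sub+add) pair
  cy1 -> i2,i3 (xor+sub) pair
  cy2 -> i4 (add) WAW r3
  cy3 -> i5,i6 (xor+or) pair
  cy4 -> i7,i8 (or+xor) pair
  cy5 -> i9 (st) no-port MEM/MEM
  cy6 -> i10 (st) no-port MEM/MUL
  cy7 -> i11 (mul) no-port MUL/MEM
  cy8 -> i12 (ld) no-port MEM/MEM
  cy9 -> i13 (st) tail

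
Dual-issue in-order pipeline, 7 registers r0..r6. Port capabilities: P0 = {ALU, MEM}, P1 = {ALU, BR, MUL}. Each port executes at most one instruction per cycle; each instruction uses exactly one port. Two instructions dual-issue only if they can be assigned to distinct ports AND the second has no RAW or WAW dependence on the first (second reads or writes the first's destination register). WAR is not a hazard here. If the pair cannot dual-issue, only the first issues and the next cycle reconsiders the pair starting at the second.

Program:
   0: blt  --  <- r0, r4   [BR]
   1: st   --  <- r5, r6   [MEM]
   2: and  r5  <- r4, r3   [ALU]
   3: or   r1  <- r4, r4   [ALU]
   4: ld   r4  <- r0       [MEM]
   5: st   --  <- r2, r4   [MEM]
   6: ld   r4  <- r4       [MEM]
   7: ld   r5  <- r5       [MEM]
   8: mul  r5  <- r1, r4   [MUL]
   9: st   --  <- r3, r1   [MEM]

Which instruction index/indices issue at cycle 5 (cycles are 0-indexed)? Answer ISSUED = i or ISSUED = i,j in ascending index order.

0. blt.BR st.MEM @i0&i1  | pair
1. and.ALU or.ALU @i2&i3  | pair
2. ld.MEM @i4  | no-port MEM/MEM
3. st.MEM @i5  | no-port MEM/MEM
4. ld.MEM @i6  | no-port MEM/MEM
5. ld.MEM @i7  | WAW r5
6. mul.MUL st.MEM @i8&i9  | pair

ISSUED = 7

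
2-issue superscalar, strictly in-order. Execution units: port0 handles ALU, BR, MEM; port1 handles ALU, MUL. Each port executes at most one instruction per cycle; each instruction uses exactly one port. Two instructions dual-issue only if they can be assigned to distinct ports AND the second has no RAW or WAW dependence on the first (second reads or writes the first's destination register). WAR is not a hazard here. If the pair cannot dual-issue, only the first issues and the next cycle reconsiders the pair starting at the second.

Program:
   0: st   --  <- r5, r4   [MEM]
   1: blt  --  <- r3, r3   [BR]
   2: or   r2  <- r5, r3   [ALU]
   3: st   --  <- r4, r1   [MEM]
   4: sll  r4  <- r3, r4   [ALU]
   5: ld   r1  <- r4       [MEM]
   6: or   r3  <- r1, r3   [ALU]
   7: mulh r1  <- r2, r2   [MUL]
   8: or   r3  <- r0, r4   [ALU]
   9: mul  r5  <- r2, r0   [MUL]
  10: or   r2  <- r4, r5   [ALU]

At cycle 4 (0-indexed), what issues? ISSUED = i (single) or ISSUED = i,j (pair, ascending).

ISSUED = 6,7

0. st.MEM @i0  | no-port MEM/BR
1. blt.BR;or.ALU @i1&i2  | 2-wide
2. st.MEM;sll.ALU @i3&i4  | 2-wide
3. ld.MEM @i5  | RAW r1
4. or.ALU;mulh.MUL @i6&i7  | 2-wide
5. or.ALU;mul.MUL @i8&i9  | 2-wide
6. or.ALU @i10  | tail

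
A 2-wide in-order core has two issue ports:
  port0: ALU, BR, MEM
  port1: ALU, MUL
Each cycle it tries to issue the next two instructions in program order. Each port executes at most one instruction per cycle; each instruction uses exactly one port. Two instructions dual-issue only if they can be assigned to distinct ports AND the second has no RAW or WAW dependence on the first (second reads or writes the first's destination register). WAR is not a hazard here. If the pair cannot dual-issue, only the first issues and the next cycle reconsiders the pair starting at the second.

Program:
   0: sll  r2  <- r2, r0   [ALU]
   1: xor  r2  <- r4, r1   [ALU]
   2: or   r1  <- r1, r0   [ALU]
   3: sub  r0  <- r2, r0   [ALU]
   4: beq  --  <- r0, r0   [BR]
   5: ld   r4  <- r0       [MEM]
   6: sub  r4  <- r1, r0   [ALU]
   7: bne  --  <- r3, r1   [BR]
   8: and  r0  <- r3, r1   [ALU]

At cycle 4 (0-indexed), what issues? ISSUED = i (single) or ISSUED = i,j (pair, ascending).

ISSUED = 5

t=0 i0:sll ; WAW r2
t=1 i1+i2:xor/or ; pair
t=2 i3:sub ; RAW r0
t=3 i4:beq ; no-port BR/MEM
t=4 i5:ld ; WAW r4
t=5 i6+i7:sub/bne ; pair
t=6 i8:and ; tail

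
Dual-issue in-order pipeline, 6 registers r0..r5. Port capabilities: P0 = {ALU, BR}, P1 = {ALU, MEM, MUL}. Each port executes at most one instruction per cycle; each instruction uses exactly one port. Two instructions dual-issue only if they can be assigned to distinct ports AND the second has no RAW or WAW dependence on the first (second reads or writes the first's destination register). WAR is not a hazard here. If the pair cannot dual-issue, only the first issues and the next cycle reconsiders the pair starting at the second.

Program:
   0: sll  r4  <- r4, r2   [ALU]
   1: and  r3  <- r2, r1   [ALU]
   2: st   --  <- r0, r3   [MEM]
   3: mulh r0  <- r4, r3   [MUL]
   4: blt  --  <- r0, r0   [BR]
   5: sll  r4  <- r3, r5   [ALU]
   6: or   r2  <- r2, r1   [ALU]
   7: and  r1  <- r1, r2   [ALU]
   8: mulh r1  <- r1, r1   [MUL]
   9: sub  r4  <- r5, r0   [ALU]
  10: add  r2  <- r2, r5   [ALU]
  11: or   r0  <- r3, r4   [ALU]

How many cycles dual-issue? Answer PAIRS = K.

  cy0 -> i0&i1 (sll;and) dual
  cy1 -> i2 (st) no-port MEM/MUL
  cy2 -> i3 (mulh) RAW r0
  cy3 -> i4&i5 (blt;sll) dual
  cy4 -> i6 (or) RAW r2
  cy5 -> i7 (and) RAW+WAW r1
  cy6 -> i8&i9 (mulh;sub) dual
  cy7 -> i10&i11 (add;or) dual

PAIRS = 4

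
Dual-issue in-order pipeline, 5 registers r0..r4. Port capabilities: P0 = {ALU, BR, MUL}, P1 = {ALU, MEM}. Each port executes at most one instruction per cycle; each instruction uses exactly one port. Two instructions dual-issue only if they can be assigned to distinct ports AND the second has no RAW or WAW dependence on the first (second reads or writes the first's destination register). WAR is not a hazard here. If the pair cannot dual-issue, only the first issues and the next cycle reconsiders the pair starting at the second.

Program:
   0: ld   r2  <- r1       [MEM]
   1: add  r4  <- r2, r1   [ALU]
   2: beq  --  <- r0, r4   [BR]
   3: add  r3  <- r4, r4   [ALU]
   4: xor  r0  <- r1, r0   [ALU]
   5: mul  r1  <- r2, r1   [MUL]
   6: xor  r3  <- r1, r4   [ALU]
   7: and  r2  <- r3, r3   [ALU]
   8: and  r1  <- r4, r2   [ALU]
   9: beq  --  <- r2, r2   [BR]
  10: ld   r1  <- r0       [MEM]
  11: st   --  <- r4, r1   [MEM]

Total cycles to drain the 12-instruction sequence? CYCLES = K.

CYCLES = 9

[0] i0  ld.MEM  -- RAW r2
[1] i1  add.ALU  -- RAW r4
[2] i2/i3  beq.BR+add.ALU  -- dual
[3] i4/i5  xor.ALU+mul.MUL  -- dual
[4] i6  xor.ALU  -- RAW r3
[5] i7  and.ALU  -- RAW r2
[6] i8/i9  and.ALU+beq.BR  -- dual
[7] i10  ld.MEM  -- no-port MEM/MEM
[8] i11  st.MEM  -- tail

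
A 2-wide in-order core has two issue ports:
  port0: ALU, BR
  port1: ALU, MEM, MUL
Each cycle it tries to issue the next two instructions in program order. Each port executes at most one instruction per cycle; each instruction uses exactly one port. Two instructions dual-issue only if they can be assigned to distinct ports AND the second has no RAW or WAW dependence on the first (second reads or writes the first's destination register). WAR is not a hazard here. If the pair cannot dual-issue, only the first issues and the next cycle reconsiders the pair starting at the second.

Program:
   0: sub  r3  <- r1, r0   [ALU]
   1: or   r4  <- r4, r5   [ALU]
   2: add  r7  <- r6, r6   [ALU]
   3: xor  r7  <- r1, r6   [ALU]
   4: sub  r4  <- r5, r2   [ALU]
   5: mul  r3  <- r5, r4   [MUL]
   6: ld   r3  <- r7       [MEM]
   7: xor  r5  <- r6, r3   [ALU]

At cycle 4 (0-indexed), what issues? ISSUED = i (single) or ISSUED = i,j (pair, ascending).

t=0 i0/i1:sub.ALU/or.ALU ; pair
t=1 i2:add.ALU ; WAW r7
t=2 i3/i4:xor.ALU/sub.ALU ; pair
t=3 i5:mul.MUL ; no-port MUL/MEM
t=4 i6:ld.MEM ; RAW r3
t=5 i7:xor.ALU ; tail

ISSUED = 6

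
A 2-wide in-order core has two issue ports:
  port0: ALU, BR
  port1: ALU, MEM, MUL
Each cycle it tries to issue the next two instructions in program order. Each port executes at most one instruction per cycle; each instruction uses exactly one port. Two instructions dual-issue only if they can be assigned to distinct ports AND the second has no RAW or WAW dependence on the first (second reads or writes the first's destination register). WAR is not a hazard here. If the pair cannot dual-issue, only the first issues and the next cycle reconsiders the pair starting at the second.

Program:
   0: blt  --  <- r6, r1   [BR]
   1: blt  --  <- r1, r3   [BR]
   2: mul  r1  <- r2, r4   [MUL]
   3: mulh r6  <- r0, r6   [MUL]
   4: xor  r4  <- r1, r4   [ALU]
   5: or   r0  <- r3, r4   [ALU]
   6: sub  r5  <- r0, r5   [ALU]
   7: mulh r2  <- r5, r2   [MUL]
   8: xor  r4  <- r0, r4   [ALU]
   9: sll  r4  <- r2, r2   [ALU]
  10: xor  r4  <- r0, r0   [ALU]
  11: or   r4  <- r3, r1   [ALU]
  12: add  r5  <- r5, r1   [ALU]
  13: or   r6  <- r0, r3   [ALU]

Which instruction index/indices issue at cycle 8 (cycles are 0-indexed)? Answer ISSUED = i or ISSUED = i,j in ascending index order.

ISSUED = 11,12

t=0 i0:blt ; no-port BR/BR
t=1 i1+i2:blt+mul ; pair
t=2 i3+i4:mulh+xor ; pair
t=3 i5:or ; RAW r0
t=4 i6:sub ; RAW r5
t=5 i7+i8:mulh+xor ; pair
t=6 i9:sll ; WAW r4
t=7 i10:xor ; WAW r4
t=8 i11+i12:or+add ; pair
t=9 i13:or ; tail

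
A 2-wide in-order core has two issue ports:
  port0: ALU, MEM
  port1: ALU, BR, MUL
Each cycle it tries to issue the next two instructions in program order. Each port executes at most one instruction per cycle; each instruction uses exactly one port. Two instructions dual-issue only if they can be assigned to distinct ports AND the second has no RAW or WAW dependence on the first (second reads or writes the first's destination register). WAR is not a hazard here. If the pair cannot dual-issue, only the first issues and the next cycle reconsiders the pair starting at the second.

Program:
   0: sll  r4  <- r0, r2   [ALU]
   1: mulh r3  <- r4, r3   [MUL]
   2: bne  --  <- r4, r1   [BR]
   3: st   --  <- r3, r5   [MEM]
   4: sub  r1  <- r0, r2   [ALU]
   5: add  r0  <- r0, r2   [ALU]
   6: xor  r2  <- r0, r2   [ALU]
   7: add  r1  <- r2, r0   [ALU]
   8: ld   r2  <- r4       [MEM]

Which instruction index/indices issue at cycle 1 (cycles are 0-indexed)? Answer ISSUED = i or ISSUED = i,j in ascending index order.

[0] i0  sll  -- RAW r4
[1] i1  mulh  -- no-port MUL/BR
[2] i2+i3  bne;st  -- pair
[3] i4+i5  sub;add  -- pair
[4] i6  xor  -- RAW r2
[5] i7+i8  add;ld  -- pair

ISSUED = 1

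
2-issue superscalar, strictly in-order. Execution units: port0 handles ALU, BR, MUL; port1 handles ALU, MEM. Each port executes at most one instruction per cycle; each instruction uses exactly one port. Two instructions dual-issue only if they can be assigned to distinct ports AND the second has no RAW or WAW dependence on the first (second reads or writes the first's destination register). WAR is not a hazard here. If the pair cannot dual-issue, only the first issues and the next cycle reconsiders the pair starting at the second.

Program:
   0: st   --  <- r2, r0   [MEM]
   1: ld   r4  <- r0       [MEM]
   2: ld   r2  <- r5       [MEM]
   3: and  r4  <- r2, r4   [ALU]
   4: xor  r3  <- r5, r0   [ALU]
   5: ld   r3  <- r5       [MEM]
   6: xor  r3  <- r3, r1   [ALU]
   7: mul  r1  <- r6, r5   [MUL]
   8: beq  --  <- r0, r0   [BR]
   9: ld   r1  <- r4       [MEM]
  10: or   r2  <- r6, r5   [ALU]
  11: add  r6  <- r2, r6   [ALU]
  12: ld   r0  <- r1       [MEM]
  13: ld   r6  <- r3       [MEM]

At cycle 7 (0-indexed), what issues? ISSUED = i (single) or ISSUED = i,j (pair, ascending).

ISSUED = 10

0. st.MEM @i0  | no-port MEM/MEM
1. ld.MEM @i1  | no-port MEM/MEM
2. ld.MEM @i2  | RAW r2
3. and.ALU xor.ALU @i3,i4  | dual
4. ld.MEM @i5  | RAW+WAW r3
5. xor.ALU mul.MUL @i6,i7  | dual
6. beq.BR ld.MEM @i8,i9  | dual
7. or.ALU @i10  | RAW r2
8. add.ALU ld.MEM @i11,i12  | dual
9. ld.MEM @i13  | tail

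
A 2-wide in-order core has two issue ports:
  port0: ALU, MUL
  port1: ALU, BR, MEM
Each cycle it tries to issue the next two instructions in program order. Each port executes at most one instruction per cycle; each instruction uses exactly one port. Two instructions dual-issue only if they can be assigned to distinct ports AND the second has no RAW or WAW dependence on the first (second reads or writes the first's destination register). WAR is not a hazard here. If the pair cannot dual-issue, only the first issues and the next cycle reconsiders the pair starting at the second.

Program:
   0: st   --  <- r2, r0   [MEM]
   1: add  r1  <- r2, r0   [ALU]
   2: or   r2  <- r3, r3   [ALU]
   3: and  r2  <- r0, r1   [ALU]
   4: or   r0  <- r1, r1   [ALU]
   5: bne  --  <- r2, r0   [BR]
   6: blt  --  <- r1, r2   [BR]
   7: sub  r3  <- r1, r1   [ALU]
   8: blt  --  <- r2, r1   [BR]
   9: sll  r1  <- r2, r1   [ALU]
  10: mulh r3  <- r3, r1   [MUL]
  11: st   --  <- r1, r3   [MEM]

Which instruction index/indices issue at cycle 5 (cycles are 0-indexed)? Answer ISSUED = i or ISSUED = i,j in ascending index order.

ISSUED = 8,9

0. st.MEM+add.ALU @i0,i1  | dual
1. or.ALU @i2  | WAW r2
2. and.ALU+or.ALU @i3,i4  | dual
3. bne.BR @i5  | no-port BR/BR
4. blt.BR+sub.ALU @i6,i7  | dual
5. blt.BR+sll.ALU @i8,i9  | dual
6. mulh.MUL @i10  | RAW r3
7. st.MEM @i11  | tail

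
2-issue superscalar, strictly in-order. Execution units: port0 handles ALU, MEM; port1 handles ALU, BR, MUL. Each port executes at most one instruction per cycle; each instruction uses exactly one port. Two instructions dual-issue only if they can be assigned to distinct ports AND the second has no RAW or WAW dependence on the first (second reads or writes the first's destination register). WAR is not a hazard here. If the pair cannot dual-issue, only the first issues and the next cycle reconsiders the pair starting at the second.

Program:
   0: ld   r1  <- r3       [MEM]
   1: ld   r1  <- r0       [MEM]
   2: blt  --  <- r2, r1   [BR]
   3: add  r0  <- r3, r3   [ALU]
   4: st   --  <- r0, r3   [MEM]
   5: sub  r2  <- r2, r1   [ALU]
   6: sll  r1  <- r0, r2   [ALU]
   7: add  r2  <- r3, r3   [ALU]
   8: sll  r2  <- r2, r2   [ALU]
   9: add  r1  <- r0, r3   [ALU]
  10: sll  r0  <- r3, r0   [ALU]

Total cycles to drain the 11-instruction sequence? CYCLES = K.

t=0 i0:ld ; no-port MEM/MEM
t=1 i1:ld ; RAW r1
t=2 i2&i3:blt/add ; dual
t=3 i4&i5:st/sub ; dual
t=4 i6&i7:sll/add ; dual
t=5 i8&i9:sll/add ; dual
t=6 i10:sll ; tail

CYCLES = 7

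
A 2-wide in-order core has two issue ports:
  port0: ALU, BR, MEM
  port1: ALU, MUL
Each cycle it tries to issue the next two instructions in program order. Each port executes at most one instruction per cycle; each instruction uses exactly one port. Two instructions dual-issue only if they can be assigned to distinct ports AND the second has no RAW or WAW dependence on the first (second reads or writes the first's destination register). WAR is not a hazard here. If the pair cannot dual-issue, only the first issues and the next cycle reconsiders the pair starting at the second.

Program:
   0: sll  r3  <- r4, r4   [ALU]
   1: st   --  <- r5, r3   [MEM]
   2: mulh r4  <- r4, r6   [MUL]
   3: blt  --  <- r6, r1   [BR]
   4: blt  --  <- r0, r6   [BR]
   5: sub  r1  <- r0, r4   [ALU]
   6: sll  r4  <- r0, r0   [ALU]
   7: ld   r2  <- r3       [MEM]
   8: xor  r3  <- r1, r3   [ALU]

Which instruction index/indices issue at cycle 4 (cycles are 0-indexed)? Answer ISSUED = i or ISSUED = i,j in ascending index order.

ISSUED = 6,7

[0] i0  sll.ALU  -- RAW r3
[1] i1&i2  st.MEM/mulh.MUL  -- pair
[2] i3  blt.BR  -- no-port BR/BR
[3] i4&i5  blt.BR/sub.ALU  -- pair
[4] i6&i7  sll.ALU/ld.MEM  -- pair
[5] i8  xor.ALU  -- tail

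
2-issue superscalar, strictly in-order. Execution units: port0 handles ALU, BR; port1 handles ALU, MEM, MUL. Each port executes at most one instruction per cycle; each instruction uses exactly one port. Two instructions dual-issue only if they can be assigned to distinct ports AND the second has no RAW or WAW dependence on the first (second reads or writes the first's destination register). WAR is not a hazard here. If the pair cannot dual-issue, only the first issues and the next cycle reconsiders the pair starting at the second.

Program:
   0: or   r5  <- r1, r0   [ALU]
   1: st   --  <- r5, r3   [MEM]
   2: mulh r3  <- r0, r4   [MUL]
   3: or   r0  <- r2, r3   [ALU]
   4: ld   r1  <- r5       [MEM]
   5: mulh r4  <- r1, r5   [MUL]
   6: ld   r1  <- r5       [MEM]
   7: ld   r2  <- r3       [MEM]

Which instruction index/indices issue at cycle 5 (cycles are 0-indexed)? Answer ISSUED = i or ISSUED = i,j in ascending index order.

c0: i0 or.ALU  RAW r5
c1: i1 st.MEM  no-port MEM/MUL
c2: i2 mulh.MUL  RAW r3
c3: i3/i4 or.ALU ld.MEM  2-wide
c4: i5 mulh.MUL  no-port MUL/MEM
c5: i6 ld.MEM  no-port MEM/MEM
c6: i7 ld.MEM  tail

ISSUED = 6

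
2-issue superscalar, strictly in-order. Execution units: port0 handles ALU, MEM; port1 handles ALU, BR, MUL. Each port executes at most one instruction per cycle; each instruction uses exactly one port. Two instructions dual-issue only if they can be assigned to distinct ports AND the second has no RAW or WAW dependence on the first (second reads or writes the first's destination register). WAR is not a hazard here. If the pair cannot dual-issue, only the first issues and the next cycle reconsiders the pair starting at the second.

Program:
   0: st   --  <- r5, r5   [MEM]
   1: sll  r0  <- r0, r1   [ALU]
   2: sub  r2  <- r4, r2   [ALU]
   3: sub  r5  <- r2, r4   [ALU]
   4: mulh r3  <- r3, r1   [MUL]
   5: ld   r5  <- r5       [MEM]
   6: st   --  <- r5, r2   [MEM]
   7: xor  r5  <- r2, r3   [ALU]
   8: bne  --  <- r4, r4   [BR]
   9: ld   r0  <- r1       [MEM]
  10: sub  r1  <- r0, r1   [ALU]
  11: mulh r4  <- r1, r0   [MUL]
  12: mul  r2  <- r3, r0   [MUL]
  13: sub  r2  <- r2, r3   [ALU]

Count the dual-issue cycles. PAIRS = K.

[0] i0/i1  st/sll  -- dual
[1] i2  sub  -- RAW r2
[2] i3/i4  sub/mulh  -- dual
[3] i5  ld  -- no-port MEM/MEM
[4] i6/i7  st/xor  -- dual
[5] i8/i9  bne/ld  -- dual
[6] i10  sub  -- RAW r1
[7] i11  mulh  -- no-port MUL/MUL
[8] i12  mul  -- RAW+WAW r2
[9] i13  sub  -- tail

PAIRS = 4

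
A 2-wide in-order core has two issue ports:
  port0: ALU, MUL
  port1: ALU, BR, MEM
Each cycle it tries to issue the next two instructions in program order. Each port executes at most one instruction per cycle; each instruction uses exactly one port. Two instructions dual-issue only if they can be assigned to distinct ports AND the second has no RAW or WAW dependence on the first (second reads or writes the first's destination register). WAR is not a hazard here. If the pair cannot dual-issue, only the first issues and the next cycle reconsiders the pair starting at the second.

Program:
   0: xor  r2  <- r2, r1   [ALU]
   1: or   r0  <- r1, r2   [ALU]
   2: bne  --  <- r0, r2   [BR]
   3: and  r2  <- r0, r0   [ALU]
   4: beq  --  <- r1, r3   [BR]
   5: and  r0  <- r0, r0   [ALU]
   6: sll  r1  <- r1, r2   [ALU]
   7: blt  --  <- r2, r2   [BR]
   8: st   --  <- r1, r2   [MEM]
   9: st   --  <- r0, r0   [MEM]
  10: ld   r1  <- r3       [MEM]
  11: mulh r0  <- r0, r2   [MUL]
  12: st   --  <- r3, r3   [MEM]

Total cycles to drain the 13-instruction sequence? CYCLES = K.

CYCLES = 9

0. xor.ALU @i0  | RAW r2
1. or.ALU @i1  | RAW r0
2. bne.BR/and.ALU @i2,i3  | dual
3. beq.BR/and.ALU @i4,i5  | dual
4. sll.ALU/blt.BR @i6,i7  | dual
5. st.MEM @i8  | no-port MEM/MEM
6. st.MEM @i9  | no-port MEM/MEM
7. ld.MEM/mulh.MUL @i10,i11  | dual
8. st.MEM @i12  | tail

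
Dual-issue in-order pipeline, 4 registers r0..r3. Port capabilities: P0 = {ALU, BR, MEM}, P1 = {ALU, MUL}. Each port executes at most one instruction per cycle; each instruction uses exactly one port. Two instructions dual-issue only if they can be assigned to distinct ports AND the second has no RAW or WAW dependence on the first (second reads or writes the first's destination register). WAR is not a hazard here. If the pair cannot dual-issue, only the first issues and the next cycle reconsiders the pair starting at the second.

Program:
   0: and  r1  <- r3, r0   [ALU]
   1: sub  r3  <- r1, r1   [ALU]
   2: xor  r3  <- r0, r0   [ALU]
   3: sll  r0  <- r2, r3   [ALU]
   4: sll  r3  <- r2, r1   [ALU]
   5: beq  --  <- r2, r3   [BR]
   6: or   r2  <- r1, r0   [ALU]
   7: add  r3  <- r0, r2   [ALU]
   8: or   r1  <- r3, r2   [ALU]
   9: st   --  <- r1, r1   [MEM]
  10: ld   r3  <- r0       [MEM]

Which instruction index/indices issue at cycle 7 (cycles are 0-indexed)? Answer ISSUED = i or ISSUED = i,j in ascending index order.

#0 head=0: and.ALU i0 RAW r1
#1 head=1: sub.ALU i1 WAW r3
#2 head=2: xor.ALU i2 RAW r3
#3 head=3: sll.ALU sll.ALU i3/i4 dual
#4 head=5: beq.BR or.ALU i5/i6 dual
#5 head=7: add.ALU i7 RAW r3
#6 head=8: or.ALU i8 RAW r1
#7 head=9: st.MEM i9 no-port MEM/MEM
#8 head=10: ld.MEM i10 tail

ISSUED = 9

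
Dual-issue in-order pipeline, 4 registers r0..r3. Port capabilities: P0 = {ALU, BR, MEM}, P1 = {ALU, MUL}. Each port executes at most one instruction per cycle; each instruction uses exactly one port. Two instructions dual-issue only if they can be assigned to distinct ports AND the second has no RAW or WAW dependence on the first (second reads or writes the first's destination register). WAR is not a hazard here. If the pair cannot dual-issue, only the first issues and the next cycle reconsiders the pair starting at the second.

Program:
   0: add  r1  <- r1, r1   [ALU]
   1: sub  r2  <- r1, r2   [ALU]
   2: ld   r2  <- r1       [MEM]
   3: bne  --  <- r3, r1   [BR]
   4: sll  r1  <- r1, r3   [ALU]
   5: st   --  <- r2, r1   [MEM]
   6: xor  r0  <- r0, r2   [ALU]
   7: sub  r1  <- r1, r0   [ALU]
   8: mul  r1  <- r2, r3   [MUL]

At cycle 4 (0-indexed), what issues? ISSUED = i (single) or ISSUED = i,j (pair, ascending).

c0: i0 add  RAW r1
c1: i1 sub  WAW r2
c2: i2 ld  no-port MEM/BR
c3: i3,i4 bne;sll  pair
c4: i5,i6 st;xor  pair
c5: i7 sub  WAW r1
c6: i8 mul  tail

ISSUED = 5,6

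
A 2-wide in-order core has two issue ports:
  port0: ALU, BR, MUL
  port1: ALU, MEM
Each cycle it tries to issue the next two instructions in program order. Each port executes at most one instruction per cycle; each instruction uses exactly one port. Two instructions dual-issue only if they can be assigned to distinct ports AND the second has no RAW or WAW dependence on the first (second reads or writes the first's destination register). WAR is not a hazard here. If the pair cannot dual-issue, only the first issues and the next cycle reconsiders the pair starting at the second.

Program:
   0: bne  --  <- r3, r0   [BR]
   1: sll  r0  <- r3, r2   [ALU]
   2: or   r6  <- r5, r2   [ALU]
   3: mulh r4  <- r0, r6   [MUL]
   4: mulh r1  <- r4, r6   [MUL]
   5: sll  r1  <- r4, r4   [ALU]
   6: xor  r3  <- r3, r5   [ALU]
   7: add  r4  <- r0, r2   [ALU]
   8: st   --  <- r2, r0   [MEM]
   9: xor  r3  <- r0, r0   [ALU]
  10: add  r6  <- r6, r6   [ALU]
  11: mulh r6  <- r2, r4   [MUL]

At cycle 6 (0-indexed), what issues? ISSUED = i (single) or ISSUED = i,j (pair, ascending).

ISSUED = 9,10

  cy0 -> i0+i1 (bne.BR/sll.ALU) 2-wide
  cy1 -> i2 (or.ALU) RAW r6
  cy2 -> i3 (mulh.MUL) no-port MUL/MUL
  cy3 -> i4 (mulh.MUL) WAW r1
  cy4 -> i5+i6 (sll.ALU/xor.ALU) 2-wide
  cy5 -> i7+i8 (add.ALU/st.MEM) 2-wide
  cy6 -> i9+i10 (xor.ALU/add.ALU) 2-wide
  cy7 -> i11 (mulh.MUL) tail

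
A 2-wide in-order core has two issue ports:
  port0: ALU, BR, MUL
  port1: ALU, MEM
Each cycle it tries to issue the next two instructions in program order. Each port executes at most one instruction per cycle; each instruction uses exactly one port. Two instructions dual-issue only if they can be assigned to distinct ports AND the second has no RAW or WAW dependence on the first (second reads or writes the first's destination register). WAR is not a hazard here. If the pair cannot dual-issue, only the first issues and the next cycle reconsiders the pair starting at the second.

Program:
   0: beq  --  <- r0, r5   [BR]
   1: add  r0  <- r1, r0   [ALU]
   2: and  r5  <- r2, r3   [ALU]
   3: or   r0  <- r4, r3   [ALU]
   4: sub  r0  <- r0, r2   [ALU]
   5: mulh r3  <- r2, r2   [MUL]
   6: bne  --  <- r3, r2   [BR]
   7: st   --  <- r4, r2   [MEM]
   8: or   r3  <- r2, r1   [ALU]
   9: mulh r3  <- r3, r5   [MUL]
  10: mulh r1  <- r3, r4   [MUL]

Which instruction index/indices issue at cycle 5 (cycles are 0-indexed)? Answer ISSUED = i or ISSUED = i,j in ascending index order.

ISSUED = 9

c0: i0/i1 beq.BR add.ALU  pair
c1: i2/i3 and.ALU or.ALU  pair
c2: i4/i5 sub.ALU mulh.MUL  pair
c3: i6/i7 bne.BR st.MEM  pair
c4: i8 or.ALU  RAW+WAW r3
c5: i9 mulh.MUL  no-port MUL/MUL
c6: i10 mulh.MUL  tail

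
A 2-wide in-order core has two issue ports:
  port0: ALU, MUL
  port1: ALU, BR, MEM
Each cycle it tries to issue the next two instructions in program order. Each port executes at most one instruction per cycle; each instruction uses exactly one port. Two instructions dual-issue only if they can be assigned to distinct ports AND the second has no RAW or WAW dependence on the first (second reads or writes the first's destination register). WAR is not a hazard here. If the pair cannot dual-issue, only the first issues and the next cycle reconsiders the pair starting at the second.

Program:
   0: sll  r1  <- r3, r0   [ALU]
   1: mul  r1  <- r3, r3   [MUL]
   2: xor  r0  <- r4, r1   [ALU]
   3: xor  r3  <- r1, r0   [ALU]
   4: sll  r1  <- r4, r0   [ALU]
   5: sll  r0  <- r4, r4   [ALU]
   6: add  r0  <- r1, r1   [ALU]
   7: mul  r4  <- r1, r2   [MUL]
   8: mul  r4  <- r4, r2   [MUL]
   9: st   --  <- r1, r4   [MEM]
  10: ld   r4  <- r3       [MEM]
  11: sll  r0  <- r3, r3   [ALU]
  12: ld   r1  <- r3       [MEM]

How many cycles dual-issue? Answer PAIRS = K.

[0] i0  sll  -- WAW r1
[1] i1  mul  -- RAW r1
[2] i2  xor  -- RAW r0
[3] i3,i4  xor;sll  -- pair
[4] i5  sll  -- WAW r0
[5] i6,i7  add;mul  -- pair
[6] i8  mul  -- RAW r4
[7] i9  st  -- no-port MEM/MEM
[8] i10,i11  ld;sll  -- pair
[9] i12  ld  -- tail

PAIRS = 3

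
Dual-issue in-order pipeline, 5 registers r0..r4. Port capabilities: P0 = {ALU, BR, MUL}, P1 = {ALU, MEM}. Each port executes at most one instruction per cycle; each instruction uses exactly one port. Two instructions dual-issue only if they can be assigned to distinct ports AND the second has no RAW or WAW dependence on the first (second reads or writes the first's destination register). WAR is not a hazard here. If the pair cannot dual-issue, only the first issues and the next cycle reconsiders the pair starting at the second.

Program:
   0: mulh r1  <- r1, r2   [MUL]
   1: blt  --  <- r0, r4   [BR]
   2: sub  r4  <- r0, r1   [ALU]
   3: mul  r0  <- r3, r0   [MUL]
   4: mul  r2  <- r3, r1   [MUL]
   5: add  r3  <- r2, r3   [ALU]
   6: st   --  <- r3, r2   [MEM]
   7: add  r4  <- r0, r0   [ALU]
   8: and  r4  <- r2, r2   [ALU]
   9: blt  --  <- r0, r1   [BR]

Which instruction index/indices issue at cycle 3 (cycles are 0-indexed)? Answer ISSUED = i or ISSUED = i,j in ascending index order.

ISSUED = 4

#0 head=0: mulh.MUL i0 no-port MUL/BR
#1 head=1: blt.BR+sub.ALU i1+i2 pair
#2 head=3: mul.MUL i3 no-port MUL/MUL
#3 head=4: mul.MUL i4 RAW r2
#4 head=5: add.ALU i5 RAW r3
#5 head=6: st.MEM+add.ALU i6+i7 pair
#6 head=8: and.ALU+blt.BR i8+i9 pair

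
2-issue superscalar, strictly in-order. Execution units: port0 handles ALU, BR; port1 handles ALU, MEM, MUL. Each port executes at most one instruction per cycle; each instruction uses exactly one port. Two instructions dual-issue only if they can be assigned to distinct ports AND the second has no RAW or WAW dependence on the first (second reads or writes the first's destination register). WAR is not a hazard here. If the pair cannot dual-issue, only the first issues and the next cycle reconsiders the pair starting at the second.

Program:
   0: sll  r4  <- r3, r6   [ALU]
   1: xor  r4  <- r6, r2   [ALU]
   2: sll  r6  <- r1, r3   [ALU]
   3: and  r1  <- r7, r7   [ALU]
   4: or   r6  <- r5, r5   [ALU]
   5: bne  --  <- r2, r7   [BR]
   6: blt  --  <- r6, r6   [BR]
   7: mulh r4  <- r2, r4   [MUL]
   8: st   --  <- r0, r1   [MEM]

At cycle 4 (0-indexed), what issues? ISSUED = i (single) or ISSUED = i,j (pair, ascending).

ISSUED = 6,7

0. sll.ALU @i0  | WAW r4
1. xor.ALU;sll.ALU @i1&i2  | 2-wide
2. and.ALU;or.ALU @i3&i4  | 2-wide
3. bne.BR @i5  | no-port BR/BR
4. blt.BR;mulh.MUL @i6&i7  | 2-wide
5. st.MEM @i8  | tail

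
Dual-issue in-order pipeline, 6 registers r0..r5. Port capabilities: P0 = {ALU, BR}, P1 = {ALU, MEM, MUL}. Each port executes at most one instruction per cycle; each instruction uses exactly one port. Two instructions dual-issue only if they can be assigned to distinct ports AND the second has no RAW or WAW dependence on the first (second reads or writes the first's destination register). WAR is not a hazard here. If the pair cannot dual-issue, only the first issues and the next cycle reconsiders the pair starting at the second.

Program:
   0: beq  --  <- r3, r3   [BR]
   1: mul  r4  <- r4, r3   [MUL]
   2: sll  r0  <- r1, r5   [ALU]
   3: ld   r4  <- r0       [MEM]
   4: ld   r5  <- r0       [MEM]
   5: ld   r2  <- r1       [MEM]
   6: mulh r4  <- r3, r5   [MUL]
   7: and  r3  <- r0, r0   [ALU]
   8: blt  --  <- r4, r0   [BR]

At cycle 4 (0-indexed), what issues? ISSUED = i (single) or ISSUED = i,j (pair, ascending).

ISSUED = 5

0. beq.BR+mul.MUL @i0+i1  | pair
1. sll.ALU @i2  | RAW r0
2. ld.MEM @i3  | no-port MEM/MEM
3. ld.MEM @i4  | no-port MEM/MEM
4. ld.MEM @i5  | no-port MEM/MUL
5. mulh.MUL+and.ALU @i6+i7  | pair
6. blt.BR @i8  | tail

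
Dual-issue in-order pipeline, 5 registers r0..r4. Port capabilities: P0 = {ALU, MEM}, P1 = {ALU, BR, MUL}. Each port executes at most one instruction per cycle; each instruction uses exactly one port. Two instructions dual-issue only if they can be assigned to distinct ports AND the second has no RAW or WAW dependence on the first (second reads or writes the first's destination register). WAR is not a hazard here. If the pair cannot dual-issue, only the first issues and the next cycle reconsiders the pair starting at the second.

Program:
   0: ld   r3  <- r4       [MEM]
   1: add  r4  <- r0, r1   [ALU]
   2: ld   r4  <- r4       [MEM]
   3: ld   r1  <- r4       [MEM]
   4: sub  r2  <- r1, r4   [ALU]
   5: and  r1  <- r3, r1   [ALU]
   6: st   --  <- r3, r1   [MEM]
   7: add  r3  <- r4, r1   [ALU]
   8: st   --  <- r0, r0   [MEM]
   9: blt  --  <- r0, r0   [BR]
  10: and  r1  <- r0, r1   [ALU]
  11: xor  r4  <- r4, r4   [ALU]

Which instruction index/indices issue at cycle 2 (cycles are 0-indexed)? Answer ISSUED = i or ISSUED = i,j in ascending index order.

0. ld.MEM;add.ALU @i0,i1  | pair
1. ld.MEM @i2  | no-port MEM/MEM
2. ld.MEM @i3  | RAW r1
3. sub.ALU;and.ALU @i4,i5  | pair
4. st.MEM;add.ALU @i6,i7  | pair
5. st.MEM;blt.BR @i8,i9  | pair
6. and.ALU;xor.ALU @i10,i11  | pair

ISSUED = 3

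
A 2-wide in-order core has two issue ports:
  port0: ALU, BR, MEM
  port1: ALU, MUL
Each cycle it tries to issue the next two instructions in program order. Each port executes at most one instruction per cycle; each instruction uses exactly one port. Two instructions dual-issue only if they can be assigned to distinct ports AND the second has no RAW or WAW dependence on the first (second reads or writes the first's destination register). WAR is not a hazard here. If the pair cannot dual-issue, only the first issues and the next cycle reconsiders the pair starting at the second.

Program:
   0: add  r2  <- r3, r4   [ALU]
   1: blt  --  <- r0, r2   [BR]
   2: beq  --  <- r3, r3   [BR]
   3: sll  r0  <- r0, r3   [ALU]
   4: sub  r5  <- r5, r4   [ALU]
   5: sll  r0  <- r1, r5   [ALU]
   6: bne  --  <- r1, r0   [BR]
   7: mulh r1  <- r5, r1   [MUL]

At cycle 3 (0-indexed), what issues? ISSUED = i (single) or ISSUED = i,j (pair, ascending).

ISSUED = 4

[0] i0  add  -- RAW r2
[1] i1  blt  -- no-port BR/BR
[2] i2&i3  beq/sll  -- dual
[3] i4  sub  -- RAW r5
[4] i5  sll  -- RAW r0
[5] i6&i7  bne/mulh  -- dual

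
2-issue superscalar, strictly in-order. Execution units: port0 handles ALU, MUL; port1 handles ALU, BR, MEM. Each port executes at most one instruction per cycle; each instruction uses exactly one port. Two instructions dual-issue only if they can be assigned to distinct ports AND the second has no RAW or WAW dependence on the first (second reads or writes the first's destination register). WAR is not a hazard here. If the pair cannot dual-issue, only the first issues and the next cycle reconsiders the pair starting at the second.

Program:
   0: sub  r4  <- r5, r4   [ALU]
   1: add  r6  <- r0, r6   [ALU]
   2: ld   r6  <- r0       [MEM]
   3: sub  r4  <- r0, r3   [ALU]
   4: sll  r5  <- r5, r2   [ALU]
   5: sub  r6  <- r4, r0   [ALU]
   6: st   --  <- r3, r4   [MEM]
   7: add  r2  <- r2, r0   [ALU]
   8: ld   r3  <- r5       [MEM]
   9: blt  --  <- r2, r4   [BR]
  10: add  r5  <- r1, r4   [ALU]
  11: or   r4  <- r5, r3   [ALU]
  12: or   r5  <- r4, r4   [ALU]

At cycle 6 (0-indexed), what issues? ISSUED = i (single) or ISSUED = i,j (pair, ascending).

ISSUED = 11

[0] i0/i1  sub.ALU/add.ALU  -- pair
[1] i2/i3  ld.MEM/sub.ALU  -- pair
[2] i4/i5  sll.ALU/sub.ALU  -- pair
[3] i6/i7  st.MEM/add.ALU  -- pair
[4] i8  ld.MEM  -- no-port MEM/BR
[5] i9/i10  blt.BR/add.ALU  -- pair
[6] i11  or.ALU  -- RAW r4
[7] i12  or.ALU  -- tail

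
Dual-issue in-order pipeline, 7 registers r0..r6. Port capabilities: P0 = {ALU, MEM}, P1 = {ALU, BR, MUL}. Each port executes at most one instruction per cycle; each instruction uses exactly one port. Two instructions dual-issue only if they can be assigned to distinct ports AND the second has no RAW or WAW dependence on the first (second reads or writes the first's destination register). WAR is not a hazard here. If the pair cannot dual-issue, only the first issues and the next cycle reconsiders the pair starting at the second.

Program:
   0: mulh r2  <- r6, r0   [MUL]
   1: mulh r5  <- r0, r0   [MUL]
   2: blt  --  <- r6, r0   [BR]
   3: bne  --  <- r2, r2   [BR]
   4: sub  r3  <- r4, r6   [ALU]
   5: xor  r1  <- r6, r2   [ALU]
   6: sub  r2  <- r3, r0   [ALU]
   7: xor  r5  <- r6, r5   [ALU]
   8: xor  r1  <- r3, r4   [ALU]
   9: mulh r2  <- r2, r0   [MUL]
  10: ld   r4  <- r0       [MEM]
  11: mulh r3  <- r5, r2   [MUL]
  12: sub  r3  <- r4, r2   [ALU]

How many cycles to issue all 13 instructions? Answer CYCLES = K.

CYCLES = 9

0. mulh @i0  | no-port MUL/MUL
1. mulh @i1  | no-port MUL/BR
2. blt @i2  | no-port BR/BR
3. bne;sub @i3+i4  | pair
4. xor;sub @i5+i6  | pair
5. xor;xor @i7+i8  | pair
6. mulh;ld @i9+i10  | pair
7. mulh @i11  | WAW r3
8. sub @i12  | tail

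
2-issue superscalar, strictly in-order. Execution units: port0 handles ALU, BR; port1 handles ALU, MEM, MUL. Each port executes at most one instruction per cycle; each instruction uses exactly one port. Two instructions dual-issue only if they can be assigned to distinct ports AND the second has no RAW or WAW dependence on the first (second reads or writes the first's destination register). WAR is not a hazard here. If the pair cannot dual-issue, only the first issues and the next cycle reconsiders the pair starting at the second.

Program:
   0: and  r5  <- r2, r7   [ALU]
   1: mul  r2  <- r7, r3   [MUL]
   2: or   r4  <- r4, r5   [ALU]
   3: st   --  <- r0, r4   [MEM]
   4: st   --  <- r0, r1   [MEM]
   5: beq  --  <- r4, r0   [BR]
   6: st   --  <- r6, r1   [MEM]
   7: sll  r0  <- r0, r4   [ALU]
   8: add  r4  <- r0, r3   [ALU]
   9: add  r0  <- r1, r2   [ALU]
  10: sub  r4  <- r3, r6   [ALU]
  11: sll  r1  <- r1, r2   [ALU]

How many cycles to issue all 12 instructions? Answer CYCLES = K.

[0] i0+i1  and mul  -- pair
[1] i2  or  -- RAW r4
[2] i3  st  -- no-port MEM/MEM
[3] i4+i5  st beq  -- pair
[4] i6+i7  st sll  -- pair
[5] i8+i9  add add  -- pair
[6] i10+i11  sub sll  -- pair

CYCLES = 7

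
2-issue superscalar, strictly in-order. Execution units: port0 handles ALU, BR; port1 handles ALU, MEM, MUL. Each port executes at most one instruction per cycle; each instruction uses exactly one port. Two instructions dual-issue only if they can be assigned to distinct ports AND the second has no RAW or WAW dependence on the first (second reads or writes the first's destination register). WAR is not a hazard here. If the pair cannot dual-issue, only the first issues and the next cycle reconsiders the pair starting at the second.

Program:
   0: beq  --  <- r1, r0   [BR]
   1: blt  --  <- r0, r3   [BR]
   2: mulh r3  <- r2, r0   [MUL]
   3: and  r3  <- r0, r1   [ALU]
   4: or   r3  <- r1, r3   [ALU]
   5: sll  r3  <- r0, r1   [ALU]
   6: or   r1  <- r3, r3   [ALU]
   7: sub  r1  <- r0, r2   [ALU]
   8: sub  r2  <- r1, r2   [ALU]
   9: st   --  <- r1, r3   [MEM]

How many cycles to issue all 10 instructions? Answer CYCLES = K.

#0 head=0: beq.BR i0 no-port BR/BR
#1 head=1: blt.BR;mulh.MUL i1&i2 pair
#2 head=3: and.ALU i3 RAW+WAW r3
#3 head=4: or.ALU i4 WAW r3
#4 head=5: sll.ALU i5 RAW r3
#5 head=6: or.ALU i6 WAW r1
#6 head=7: sub.ALU i7 RAW r1
#7 head=8: sub.ALU;st.MEM i8&i9 pair

CYCLES = 8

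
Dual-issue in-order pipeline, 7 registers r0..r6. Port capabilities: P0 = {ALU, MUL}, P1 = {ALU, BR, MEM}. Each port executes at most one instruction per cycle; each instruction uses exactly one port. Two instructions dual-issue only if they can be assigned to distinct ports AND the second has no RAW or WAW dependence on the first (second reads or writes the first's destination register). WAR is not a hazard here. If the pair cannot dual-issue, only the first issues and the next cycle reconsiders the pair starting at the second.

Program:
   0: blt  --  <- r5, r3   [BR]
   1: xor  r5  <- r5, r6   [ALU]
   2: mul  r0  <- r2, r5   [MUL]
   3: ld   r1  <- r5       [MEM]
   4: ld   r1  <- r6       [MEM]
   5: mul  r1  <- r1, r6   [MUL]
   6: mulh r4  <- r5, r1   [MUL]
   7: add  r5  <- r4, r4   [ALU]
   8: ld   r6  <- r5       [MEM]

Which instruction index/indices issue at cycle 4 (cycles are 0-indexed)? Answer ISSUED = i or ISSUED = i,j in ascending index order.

0. blt+xor @i0,i1  | 2-wide
1. mul+ld @i2,i3  | 2-wide
2. ld @i4  | RAW+WAW r1
3. mul @i5  | no-port MUL/MUL
4. mulh @i6  | RAW r4
5. add @i7  | RAW r5
6. ld @i8  | tail

ISSUED = 6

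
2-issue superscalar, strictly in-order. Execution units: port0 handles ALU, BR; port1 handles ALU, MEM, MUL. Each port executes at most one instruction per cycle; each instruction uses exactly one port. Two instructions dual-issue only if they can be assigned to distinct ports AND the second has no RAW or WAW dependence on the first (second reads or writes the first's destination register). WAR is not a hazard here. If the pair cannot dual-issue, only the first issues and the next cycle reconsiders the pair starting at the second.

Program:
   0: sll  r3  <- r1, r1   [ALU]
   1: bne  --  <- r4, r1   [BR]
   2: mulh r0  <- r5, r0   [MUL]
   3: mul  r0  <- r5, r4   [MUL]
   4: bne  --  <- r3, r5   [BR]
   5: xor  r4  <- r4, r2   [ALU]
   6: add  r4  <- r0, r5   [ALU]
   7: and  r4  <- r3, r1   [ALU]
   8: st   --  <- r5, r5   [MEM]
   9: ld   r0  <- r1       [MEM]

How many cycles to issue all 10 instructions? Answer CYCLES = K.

CYCLES = 7

t=0 i0+i1:sll+bne ; 2-wide
t=1 i2:mulh ; no-port MUL/MUL
t=2 i3+i4:mul+bne ; 2-wide
t=3 i5:xor ; WAW r4
t=4 i6:add ; WAW r4
t=5 i7+i8:and+st ; 2-wide
t=6 i9:ld ; tail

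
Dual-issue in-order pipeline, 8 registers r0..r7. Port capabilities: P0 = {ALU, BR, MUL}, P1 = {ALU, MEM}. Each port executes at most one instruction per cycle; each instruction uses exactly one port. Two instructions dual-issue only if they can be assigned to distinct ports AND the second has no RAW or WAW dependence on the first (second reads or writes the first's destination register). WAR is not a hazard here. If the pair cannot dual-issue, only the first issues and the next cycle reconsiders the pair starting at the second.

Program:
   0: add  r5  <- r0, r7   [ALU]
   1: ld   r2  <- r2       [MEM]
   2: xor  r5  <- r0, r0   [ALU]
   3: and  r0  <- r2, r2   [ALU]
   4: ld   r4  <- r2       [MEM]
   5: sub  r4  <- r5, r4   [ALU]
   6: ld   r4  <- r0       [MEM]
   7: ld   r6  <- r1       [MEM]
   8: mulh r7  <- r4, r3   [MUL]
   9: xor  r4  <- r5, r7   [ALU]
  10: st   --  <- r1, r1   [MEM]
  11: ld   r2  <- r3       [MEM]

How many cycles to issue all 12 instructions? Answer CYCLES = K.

CYCLES = 8

c0: i0/i1 add.ALU+ld.MEM  2-wide
c1: i2/i3 xor.ALU+and.ALU  2-wide
c2: i4 ld.MEM  RAW+WAW r4
c3: i5 sub.ALU  WAW r4
c4: i6 ld.MEM  no-port MEM/MEM
c5: i7/i8 ld.MEM+mulh.MUL  2-wide
c6: i9/i10 xor.ALU+st.MEM  2-wide
c7: i11 ld.MEM  tail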